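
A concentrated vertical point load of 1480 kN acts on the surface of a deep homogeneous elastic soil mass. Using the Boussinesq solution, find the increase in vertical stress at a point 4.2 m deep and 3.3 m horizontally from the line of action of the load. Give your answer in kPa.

Boussinesq vertical stress below a point load on an elastic half-space:
Δσ_z = 3P/(2πz²) · [1 + (r/z)²]^(−5/2)
r/z = 3.3/4.2 = 0.78571; [1+(r/z)²]^(−5/2) = 0.3006.
Δσ_z = 3×1480/(2π×4.2²) × 0.3006 = 40.059 × 0.3006 = 12.04 kPa

Δσ_z ≈ 12 kPa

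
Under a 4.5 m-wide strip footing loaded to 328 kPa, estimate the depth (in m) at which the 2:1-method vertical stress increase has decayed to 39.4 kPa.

z ≈ 33 m

2:1 spreading — at depth z the loaded area has grown by z in each plan dimension:
qB/(B+z) = Δσ_z ⇒ z = qB/Δσ_z − B = 328×4.5/39.4 − 4.5 = 32.96 m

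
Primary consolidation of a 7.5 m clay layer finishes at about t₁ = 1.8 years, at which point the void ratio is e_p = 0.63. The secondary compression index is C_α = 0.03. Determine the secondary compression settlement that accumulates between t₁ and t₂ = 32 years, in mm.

Secondary compression: S_s = C_α·H/(1+e_p)·log₁₀(t₂/t₁)
S_s = 0.03×7.5/(1+0.63)×log₁₀(32/1.8)
    = 0.138 × 1.25 = 0.1725 m

S_s ≈ 173 mm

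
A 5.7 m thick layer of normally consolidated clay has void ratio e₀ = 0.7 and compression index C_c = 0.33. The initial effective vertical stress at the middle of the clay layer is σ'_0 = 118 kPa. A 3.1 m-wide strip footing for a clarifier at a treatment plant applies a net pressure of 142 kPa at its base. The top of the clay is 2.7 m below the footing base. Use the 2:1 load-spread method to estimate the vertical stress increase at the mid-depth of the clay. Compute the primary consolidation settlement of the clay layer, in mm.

S_c ≈ 172 mm

Mid-depth of clay below the footing base: z = 2.7 + 5.7/2 = 5.55 m.
Stress increase at mid-clay by the 2:1 spreading method:
Δσ = qB/(B+z) = 142×3.1/(3.1+5.55) = 50.89 kPa
Final effective stress: σ'_f = σ'_0 + Δσ = 118 + 50.89 = 168.89 kPa.
Normally consolidated clay, so the full stress increment lies on the virgin compression line:
S_c = C_c·H/(1+e₀)·log₁₀(σ'_f/σ'_0) = 0.33×5.7/(1+0.7)×log₁₀(168.89/118)
    = 1.1065 × 0.15572 = 0.1723 m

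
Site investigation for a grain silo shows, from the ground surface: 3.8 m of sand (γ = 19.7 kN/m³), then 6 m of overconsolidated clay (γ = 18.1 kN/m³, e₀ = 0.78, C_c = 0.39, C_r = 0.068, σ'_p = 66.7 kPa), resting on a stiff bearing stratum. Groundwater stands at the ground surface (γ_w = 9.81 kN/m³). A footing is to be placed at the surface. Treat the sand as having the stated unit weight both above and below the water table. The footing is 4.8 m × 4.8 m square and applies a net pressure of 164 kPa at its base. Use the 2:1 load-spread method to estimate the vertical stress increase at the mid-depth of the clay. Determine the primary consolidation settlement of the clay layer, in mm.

S_c ≈ 181 mm

Mid-depth of clay below the ground surface: z = 3.8 + 6/2 = 6.8 m.
Total vertical stress at mid-clay: σ_v = 19.7×3.8 + 18.1×3 = 129.16 kPa.
Pore pressure: u = 9.81×(6.8 − 0) = 66.708 kPa.
Initial effective stress: σ'_0 = σ_v − u = 129.16 − 66.708 = 62.452 kPa.
Stress increase at mid-clay by the 2:1 spreading method:
Δσ = qBL/((B+z)(L+z)) = 164×4.8×4.8/((4.8+6.8)(4.8+6.8)) = 28.081 kPa
Final effective stress: σ'_f = 62.452 + 28.081 = 90.533 kPa.
σ'_f = 90.533 > σ'_p = 66.7 kPa, so the stress path crosses the preconsolidation pressure — recompression up to σ'_p, then virgin compression beyond:
S_c = H/(1+e₀)·[C_r·log₁₀(σ'_p/σ'_0) + C_c·log₁₀(σ'_f/σ'_p)]
    = 6/1.78 × [0.068×log₁₀(66.7/62.452) + 0.39×log₁₀(90.533/66.7)]
    = 3.3708 × [0.0019434 + 0.051746] = 0.181 m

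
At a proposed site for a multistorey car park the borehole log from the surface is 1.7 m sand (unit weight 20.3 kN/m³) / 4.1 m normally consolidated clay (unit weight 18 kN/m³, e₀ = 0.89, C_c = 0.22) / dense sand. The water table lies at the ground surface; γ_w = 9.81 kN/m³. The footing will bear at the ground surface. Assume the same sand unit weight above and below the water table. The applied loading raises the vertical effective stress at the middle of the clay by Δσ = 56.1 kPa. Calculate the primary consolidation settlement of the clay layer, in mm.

Mid-depth of clay below the ground surface: z = 1.7 + 4.1/2 = 3.75 m.
Total vertical stress at mid-clay: σ_v = 20.3×1.7 + 18×2.05 = 71.41 kPa.
Pore pressure: u = 9.81×(3.75 − 0) = 36.788 kPa.
Initial effective stress: σ'_0 = σ_v − u = 71.41 − 36.788 = 34.622 kPa.
Final effective stress: σ'_f = σ'_0 + Δσ = 34.622 + 56.1 = 90.722 kPa.
Normally consolidated clay, so the full stress increment lies on the virgin compression line:
S_c = C_c·H/(1+e₀)·log₁₀(σ'_f/σ'_0) = 0.22×4.1/(1+0.89)×log₁₀(90.722/34.622)
    = 0.47725 × 0.41836 = 0.1997 m

S_c ≈ 200 mm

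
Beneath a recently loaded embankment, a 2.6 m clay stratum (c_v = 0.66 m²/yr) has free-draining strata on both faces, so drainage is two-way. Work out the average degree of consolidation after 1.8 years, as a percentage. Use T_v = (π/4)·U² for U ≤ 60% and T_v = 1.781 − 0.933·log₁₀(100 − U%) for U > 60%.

U ≈ 85.7 %

Drainage path length: H_d = H/2 = 1.3 m (double drainage).
T_v = c_v·t/H_d² = 0.66×1.8/1.3² = 0.70296.
T_v = 0.70296 corresponds to the U > 60% branch:
U = 1 − 10^((1.781 − T_v)/0.933)/100 = 0.857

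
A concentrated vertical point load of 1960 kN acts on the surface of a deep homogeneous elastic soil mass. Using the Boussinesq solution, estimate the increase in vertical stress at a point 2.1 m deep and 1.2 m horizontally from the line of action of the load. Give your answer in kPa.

Boussinesq vertical stress below a point load on an elastic half-space:
Δσ_z = 3P/(2πz²) · [1 + (r/z)²]^(−5/2)
r/z = 1.2/2.1 = 0.57143; [1+(r/z)²]^(−5/2) = 0.49341.
Δσ_z = 3×1960/(2π×2.1²) × 0.49341 = 212.21 × 0.49341 = 104.7 kPa

Δσ_z ≈ 105 kPa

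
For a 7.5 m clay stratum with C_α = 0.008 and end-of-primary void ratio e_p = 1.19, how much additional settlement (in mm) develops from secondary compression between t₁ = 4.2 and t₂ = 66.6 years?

Secondary compression: S_s = C_α·H/(1+e_p)·log₁₀(t₂/t₁)
S_s = 0.008×7.5/(1+1.19)×log₁₀(66.6/4.2)
    = 0.0274 × 1.2 = 0.03288 m

S_s ≈ 32.9 mm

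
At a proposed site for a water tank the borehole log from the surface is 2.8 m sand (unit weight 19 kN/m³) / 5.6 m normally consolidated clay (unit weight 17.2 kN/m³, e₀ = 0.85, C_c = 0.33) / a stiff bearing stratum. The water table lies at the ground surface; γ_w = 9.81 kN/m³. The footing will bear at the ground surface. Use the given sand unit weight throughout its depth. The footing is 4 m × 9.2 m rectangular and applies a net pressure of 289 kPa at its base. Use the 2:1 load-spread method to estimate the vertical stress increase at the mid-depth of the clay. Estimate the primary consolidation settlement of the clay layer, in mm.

Mid-depth of clay below the ground surface: z = 2.8 + 5.6/2 = 5.6 m.
Total vertical stress at mid-clay: σ_v = 19×2.8 + 17.2×2.8 = 101.36 kPa.
Pore pressure: u = 9.81×(5.6 − 0) = 54.936 kPa.
Initial effective stress: σ'_0 = σ_v − u = 101.36 − 54.936 = 46.424 kPa.
Stress increase at mid-clay by the 2:1 spreading method:
Δσ = qBL/((B+z)(L+z)) = 289×4×9.2/((4+5.6)(9.2+5.6)) = 74.854 kPa
Final effective stress: σ'_f = σ'_0 + Δσ = 46.424 + 74.854 = 121.28 kPa.
Normally consolidated clay, so the full stress increment lies on the virgin compression line:
S_c = C_c·H/(1+e₀)·log₁₀(σ'_f/σ'_0) = 0.33×5.6/(1+0.85)×log₁₀(121.28/46.424)
    = 0.99892 × 0.41705 = 0.4166 m

S_c ≈ 417 mm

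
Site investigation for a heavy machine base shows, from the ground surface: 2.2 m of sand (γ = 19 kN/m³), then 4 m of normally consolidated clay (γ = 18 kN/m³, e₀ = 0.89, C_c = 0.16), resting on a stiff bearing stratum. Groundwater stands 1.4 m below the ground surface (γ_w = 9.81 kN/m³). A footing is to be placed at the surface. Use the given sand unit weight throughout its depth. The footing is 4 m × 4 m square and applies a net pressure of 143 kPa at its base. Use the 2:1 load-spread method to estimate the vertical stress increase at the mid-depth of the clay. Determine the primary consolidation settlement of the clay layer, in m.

S_c ≈ 0.0759 m

Mid-depth of clay below the ground surface: z = 2.2 + 4/2 = 4.2 m.
Total vertical stress at mid-clay: σ_v = 19×2.2 + 18×2 = 77.8 kPa.
Pore pressure: u = 9.81×(4.2 − 1.4) = 27.468 kPa.
Initial effective stress: σ'_0 = σ_v − u = 77.8 − 27.468 = 50.332 kPa.
Stress increase at mid-clay by the 2:1 spreading method:
Δσ = qBL/((B+z)(L+z)) = 143×4×4/((4+4.2)(4+4.2)) = 34.027 kPa
Final effective stress: σ'_f = σ'_0 + Δσ = 50.332 + 34.027 = 84.359 kPa.
Normally consolidated clay, so the full stress increment lies on the virgin compression line:
S_c = C_c·H/(1+e₀)·log₁₀(σ'_f/σ'_0) = 0.16×4/(1+0.89)×log₁₀(84.359/50.332)
    = 0.33862 × 0.22429 = 0.07595 m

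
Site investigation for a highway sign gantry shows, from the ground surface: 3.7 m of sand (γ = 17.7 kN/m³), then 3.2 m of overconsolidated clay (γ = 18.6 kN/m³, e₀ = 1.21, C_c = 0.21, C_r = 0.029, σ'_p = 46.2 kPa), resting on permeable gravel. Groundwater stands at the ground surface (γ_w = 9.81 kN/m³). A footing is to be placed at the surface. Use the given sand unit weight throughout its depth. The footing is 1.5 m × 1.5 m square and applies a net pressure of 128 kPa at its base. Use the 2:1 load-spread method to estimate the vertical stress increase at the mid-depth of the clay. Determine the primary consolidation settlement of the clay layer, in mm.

Mid-depth of clay below the ground surface: z = 3.7 + 3.2/2 = 5.3 m.
Total vertical stress at mid-clay: σ_v = 17.7×3.7 + 18.6×1.6 = 95.25 kPa.
Pore pressure: u = 9.81×(5.3 − 0) = 51.993 kPa.
Initial effective stress: σ'_0 = σ_v − u = 95.25 − 51.993 = 43.257 kPa.
Stress increase at mid-clay by the 2:1 spreading method:
Δσ = qBL/((B+z)(L+z)) = 128×1.5×1.5/((1.5+5.3)(1.5+5.3)) = 6.2284 kPa
Final effective stress: σ'_f = 43.257 + 6.2284 = 49.485 kPa.
σ'_f = 49.485 > σ'_p = 46.2 kPa, so the stress path crosses the preconsolidation pressure — recompression up to σ'_p, then virgin compression beyond:
S_c = H/(1+e₀)·[C_r·log₁₀(σ'_p/σ'_0) + C_c·log₁₀(σ'_f/σ'_p)]
    = 3.2/2.21 × [0.029×log₁₀(46.2/43.257) + 0.21×log₁₀(49.485/46.2)]
    = 1.448 × [0.00082898 + 0.0062646] = 0.01027 m

S_c ≈ 10.3 mm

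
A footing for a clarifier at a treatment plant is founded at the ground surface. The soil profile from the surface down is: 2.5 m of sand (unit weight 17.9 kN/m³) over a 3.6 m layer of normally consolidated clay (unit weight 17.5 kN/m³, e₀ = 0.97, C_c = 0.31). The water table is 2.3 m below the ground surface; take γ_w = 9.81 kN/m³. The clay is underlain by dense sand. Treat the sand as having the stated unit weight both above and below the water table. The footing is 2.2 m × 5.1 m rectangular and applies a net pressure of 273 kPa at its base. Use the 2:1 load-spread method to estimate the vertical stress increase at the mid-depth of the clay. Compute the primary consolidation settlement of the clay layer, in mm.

S_c ≈ 156 mm

Mid-depth of clay below the ground surface: z = 2.5 + 3.6/2 = 4.3 m.
Total vertical stress at mid-clay: σ_v = 17.9×2.5 + 17.5×1.8 = 76.25 kPa.
Pore pressure: u = 9.81×(4.3 − 2.3) = 19.62 kPa.
Initial effective stress: σ'_0 = σ_v − u = 76.25 − 19.62 = 56.63 kPa.
Stress increase at mid-clay by the 2:1 spreading method:
Δσ = qBL/((B+z)(L+z)) = 273×2.2×5.1/((2.2+4.3)(5.1+4.3)) = 50.132 kPa
Final effective stress: σ'_f = σ'_0 + Δσ = 56.63 + 50.132 = 106.76 kPa.
Normally consolidated clay, so the full stress increment lies on the virgin compression line:
S_c = C_c·H/(1+e₀)·log₁₀(σ'_f/σ'_0) = 0.31×3.6/(1+0.97)×log₁₀(106.76/56.63)
    = 0.5665 × 0.27536 = 0.156 m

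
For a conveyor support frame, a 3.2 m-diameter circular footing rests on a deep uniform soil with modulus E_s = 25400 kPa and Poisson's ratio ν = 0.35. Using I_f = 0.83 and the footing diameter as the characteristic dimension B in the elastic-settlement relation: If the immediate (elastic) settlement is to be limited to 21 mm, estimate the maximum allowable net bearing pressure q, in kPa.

q ≈ 229 kPa

S_e = q·B·(1−ν²)/E_s · I_f  ⇒  q = S_e·E_s / (B·(1−ν²)·I_f).
q = 0.021 × 25400 / (3.2 × 0.8775 × 0.83) = 228.9 kPa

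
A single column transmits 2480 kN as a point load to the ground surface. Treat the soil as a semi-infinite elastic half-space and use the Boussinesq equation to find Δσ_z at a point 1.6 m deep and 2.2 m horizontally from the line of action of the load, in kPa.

Δσ_z ≈ 32.6 kPa

Boussinesq vertical stress below a point load on an elastic half-space:
Δσ_z = 3P/(2πz²) · [1 + (r/z)²]^(−5/2)
r/z = 2.2/1.6 = 1.375; [1+(r/z)²]^(−5/2) = 0.070392.
Δσ_z = 3×2480/(2π×1.6²) × 0.070392 = 462.54 × 0.070392 = 32.56 kPa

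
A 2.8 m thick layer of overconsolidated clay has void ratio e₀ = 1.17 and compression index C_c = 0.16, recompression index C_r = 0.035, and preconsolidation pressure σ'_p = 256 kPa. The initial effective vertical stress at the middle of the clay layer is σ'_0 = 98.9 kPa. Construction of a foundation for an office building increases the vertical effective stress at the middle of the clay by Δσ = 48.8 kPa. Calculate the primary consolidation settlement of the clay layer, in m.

S_c ≈ 0.00787 m

Final effective stress: σ'_f = 98.9 + 48.8 = 147.7 kPa.
σ'_f = 147.7 ≤ σ'_p = 256 kPa, so the clay remains overconsolidated and only the recompression index applies:
S_c = C_r·H/(1+e₀)·log₁₀(σ'_f/σ'_0) = 0.035×2.8/2.17×log₁₀(147.7/98.9)
    = 0.045161 × 0.17418 = 0.007866 m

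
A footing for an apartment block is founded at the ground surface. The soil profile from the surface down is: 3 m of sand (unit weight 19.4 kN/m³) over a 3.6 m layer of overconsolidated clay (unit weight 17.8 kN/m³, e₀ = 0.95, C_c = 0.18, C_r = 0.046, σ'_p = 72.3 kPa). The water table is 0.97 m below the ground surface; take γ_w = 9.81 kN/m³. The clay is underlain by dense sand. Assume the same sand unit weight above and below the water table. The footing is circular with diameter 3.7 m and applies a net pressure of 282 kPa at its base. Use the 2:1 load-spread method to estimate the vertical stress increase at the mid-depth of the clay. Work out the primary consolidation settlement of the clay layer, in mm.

S_c ≈ 67 mm

Mid-depth of clay below the ground surface: z = 3 + 3.6/2 = 4.8 m.
Total vertical stress at mid-clay: σ_v = 19.4×3 + 17.8×1.8 = 90.24 kPa.
Pore pressure: u = 9.81×(4.8 − 0.97) = 37.572 kPa.
Initial effective stress: σ'_0 = σ_v − u = 90.24 − 37.572 = 52.668 kPa.
Stress increase at mid-clay by the 2:1 spreading method:
Δσ ≈ qD²/(D+z)² = 282×3.7²/(3.7+4.8)² = 53.434 kPa
Final effective stress: σ'_f = 52.668 + 53.434 = 106.1 kPa.
σ'_f = 106.1 > σ'_p = 72.3 kPa, so the stress path crosses the preconsolidation pressure — recompression up to σ'_p, then virgin compression beyond:
S_c = H/(1+e₀)·[C_r·log₁₀(σ'_p/σ'_0) + C_c·log₁₀(σ'_f/σ'_p)]
    = 3.6/1.95 × [0.046×log₁₀(72.3/52.668) + 0.18×log₁₀(106.1/72.3)]
    = 1.8462 × [0.0063292 + 0.029984] = 0.06704 m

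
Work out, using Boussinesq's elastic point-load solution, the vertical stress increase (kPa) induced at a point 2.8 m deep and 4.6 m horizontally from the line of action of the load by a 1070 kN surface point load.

Boussinesq vertical stress below a point load on an elastic half-space:
Δσ_z = 3P/(2πz²) · [1 + (r/z)²]^(−5/2)
r/z = 4.6/2.8 = 1.6429; [1+(r/z)²]^(−5/2) = 0.038001.
Δσ_z = 3×1070/(2π×2.8²) × 0.038001 = 65.164 × 0.038001 = 2.476 kPa

Δσ_z ≈ 2.48 kPa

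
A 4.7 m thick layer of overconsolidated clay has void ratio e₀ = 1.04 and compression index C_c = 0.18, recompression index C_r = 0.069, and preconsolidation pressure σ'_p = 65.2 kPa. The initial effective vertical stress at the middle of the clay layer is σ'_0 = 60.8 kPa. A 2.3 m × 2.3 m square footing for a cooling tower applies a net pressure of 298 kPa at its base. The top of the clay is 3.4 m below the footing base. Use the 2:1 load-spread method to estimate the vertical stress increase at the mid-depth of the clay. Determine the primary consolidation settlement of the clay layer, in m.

S_c ≈ 0.0529 m

Mid-depth of clay below the footing base: z = 3.4 + 4.7/2 = 5.75 m.
Stress increase at mid-clay by the 2:1 spreading method:
Δσ = qBL/((B+z)(L+z)) = 298×2.3×2.3/((2.3+5.75)(2.3+5.75)) = 24.327 kPa
Final effective stress: σ'_f = 60.8 + 24.327 = 85.127 kPa.
σ'_f = 85.127 > σ'_p = 65.2 kPa, so the stress path crosses the preconsolidation pressure — recompression up to σ'_p, then virgin compression beyond:
S_c = H/(1+e₀)·[C_r·log₁₀(σ'_p/σ'_0) + C_c·log₁₀(σ'_f/σ'_p)]
    = 4.7/2.04 × [0.069×log₁₀(65.2/60.8) + 0.18×log₁₀(85.127/65.2)]
    = 2.3039 × [0.0020937 + 0.020848] = 0.05286 m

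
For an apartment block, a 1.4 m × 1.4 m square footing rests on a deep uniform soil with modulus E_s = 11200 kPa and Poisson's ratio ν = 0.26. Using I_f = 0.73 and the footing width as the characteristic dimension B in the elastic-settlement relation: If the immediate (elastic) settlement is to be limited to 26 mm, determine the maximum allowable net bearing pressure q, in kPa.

q ≈ 306 kPa

S_e = q·B·(1−ν²)/E_s · I_f  ⇒  q = S_e·E_s / (B·(1−ν²)·I_f).
q = 0.026 × 11200 / (1.4 × 0.9324 × 0.73) = 305.6 kPa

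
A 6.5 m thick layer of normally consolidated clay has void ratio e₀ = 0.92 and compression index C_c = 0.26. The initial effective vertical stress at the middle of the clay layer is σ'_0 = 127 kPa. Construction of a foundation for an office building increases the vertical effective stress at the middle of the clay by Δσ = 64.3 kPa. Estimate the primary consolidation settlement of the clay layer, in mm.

S_c ≈ 157 mm

Final effective stress: σ'_f = σ'_0 + Δσ = 127 + 64.3 = 191.3 kPa.
Normally consolidated clay, so the full stress increment lies on the virgin compression line:
S_c = C_c·H/(1+e₀)·log₁₀(σ'_f/σ'_0) = 0.26×6.5/(1+0.92)×log₁₀(191.3/127)
    = 0.88021 × 0.17791 = 0.1566 m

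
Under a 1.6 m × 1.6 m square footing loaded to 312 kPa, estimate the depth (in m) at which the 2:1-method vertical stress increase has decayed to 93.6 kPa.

2:1 spreading — at depth z the loaded area has grown by z in each plan dimension:
qB²/(B+z)² = Δσ_z ⇒ z = B(√(q/Δσ_z) − 1) = 1.6×(√(312/93.6) − 1) = 1.321 m

z ≈ 1.32 m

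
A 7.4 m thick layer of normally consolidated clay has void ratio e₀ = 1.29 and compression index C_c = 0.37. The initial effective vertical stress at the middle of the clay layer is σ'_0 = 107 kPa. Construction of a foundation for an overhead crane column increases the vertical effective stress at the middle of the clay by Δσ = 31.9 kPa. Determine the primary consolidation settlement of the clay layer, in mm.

S_c ≈ 135 mm

Final effective stress: σ'_f = σ'_0 + Δσ = 107 + 31.9 = 138.9 kPa.
Normally consolidated clay, so the full stress increment lies on the virgin compression line:
S_c = C_c·H/(1+e₀)·log₁₀(σ'_f/σ'_0) = 0.37×7.4/(1+1.29)×log₁₀(138.9/107)
    = 1.1956 × 0.11332 = 0.1355 m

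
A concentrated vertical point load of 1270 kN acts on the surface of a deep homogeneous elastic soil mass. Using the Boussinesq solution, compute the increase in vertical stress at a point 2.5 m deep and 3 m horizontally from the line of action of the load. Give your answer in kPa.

Δσ_z ≈ 10.4 kPa

Boussinesq vertical stress below a point load on an elastic half-space:
Δσ_z = 3P/(2πz²) · [1 + (r/z)²]^(−5/2)
r/z = 3/2.5 = 1.2; [1+(r/z)²]^(−5/2) = 0.10753.
Δσ_z = 3×1270/(2π×2.5²) × 0.10753 = 97.021 × 0.10753 = 10.43 kPa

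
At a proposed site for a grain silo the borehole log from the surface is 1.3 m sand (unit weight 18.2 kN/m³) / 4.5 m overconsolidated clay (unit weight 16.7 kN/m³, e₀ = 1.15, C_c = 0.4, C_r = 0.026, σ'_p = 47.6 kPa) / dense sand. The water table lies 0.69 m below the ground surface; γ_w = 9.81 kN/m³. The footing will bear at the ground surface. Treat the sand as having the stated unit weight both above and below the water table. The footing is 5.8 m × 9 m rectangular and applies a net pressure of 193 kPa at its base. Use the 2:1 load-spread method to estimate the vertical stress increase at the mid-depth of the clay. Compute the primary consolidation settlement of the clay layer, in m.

Mid-depth of clay below the ground surface: z = 1.3 + 4.5/2 = 3.55 m.
Total vertical stress at mid-clay: σ_v = 18.2×1.3 + 16.7×2.25 = 61.235 kPa.
Pore pressure: u = 9.81×(3.55 − 0.69) = 28.057 kPa.
Initial effective stress: σ'_0 = σ_v − u = 61.235 − 28.057 = 33.178 kPa.
Stress increase at mid-clay by the 2:1 spreading method:
Δσ = qBL/((B+z)(L+z)) = 193×5.8×9/((5.8+3.55)(9+3.55)) = 85.856 kPa
Final effective stress: σ'_f = 33.178 + 85.856 = 119.03 kPa.
σ'_f = 119.03 > σ'_p = 47.6 kPa, so the stress path crosses the preconsolidation pressure — recompression up to σ'_p, then virgin compression beyond:
S_c = H/(1+e₀)·[C_r·log₁₀(σ'_p/σ'_0) + C_c·log₁₀(σ'_f/σ'_p)]
    = 4.5/2.15 × [0.026×log₁₀(47.6/33.178) + 0.4×log₁₀(119.03/47.6)]
    = 2.093 × [0.0040757 + 0.15922] = 0.3418 m

S_c ≈ 0.342 m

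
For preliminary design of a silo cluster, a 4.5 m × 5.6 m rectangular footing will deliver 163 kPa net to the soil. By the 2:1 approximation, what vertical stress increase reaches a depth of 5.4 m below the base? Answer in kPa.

Δσ_z ≈ 37.7 kPa

By the 2:1 method the load spreads at 1 horizontal : 2 vertical, so at depth z the loaded area has grown by z in each plan dimension:
Δσ = qBL/((B+z)(L+z)) = 163×4.5×5.6/((4.5+5.4)(5.6+5.4)) = 37.719 kPa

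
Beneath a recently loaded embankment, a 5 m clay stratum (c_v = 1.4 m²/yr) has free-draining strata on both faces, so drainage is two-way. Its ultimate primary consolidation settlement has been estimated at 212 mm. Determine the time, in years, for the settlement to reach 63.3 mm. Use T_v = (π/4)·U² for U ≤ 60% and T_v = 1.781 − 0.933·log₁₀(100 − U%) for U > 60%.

t ≈ 0.313 years

Drainage path length: H_d = H/2 = 2.5 m (double drainage).
U = S(t)/S_ult = 63.3/212 = 0.2986.
U ≤ 60%: T_v = (π/4)·U² = (π/4)×0.29858² = 0.070021.
t = T_v·H_d²/c_v = 0.070021×2.5²/1.4 = 0.3126 years.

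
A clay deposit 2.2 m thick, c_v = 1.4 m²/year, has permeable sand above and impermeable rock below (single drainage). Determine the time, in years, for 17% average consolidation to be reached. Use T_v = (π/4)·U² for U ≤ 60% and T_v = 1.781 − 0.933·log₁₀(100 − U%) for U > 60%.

t ≈ 0.0785 years

Drainage path length: H_d = H = 2.2 m (single drainage).
U ≤ 60%: T_v = (π/4)·U² = (π/4)×0.17² = 0.022698.
t = T_v·H_d²/c_v = 0.022698×2.2²/1.4 = 0.07847 years.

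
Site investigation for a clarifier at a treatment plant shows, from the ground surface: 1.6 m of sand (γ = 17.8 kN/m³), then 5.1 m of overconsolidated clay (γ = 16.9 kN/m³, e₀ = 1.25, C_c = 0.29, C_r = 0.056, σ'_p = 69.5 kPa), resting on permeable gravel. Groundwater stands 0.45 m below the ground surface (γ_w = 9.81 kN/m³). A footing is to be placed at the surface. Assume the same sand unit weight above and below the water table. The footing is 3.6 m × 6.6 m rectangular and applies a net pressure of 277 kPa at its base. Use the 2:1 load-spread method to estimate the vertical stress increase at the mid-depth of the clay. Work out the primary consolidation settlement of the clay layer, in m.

S_c ≈ 0.179 m

Mid-depth of clay below the ground surface: z = 1.6 + 5.1/2 = 4.15 m.
Total vertical stress at mid-clay: σ_v = 17.8×1.6 + 16.9×2.55 = 71.575 kPa.
Pore pressure: u = 9.81×(4.15 − 0.45) = 36.297 kPa.
Initial effective stress: σ'_0 = σ_v − u = 71.575 − 36.297 = 35.278 kPa.
Stress increase at mid-clay by the 2:1 spreading method:
Δσ = qBL/((B+z)(L+z)) = 277×3.6×6.6/((3.6+4.15)(6.6+4.15)) = 78.998 kPa
Final effective stress: σ'_f = 35.278 + 78.998 = 114.28 kPa.
σ'_f = 114.28 > σ'_p = 69.5 kPa, so the stress path crosses the preconsolidation pressure — recompression up to σ'_p, then virgin compression beyond:
S_c = H/(1+e₀)·[C_r·log₁₀(σ'_p/σ'_0) + C_c·log₁₀(σ'_f/σ'_p)]
    = 5.1/2.25 × [0.056×log₁₀(69.5/35.278) + 0.29×log₁₀(114.28/69.5)]
    = 2.2667 × [0.016491 + 0.062636] = 0.1794 m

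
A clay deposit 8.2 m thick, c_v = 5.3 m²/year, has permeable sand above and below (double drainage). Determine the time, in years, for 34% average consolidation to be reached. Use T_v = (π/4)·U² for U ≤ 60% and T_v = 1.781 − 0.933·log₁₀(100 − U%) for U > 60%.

Drainage path length: H_d = H/2 = 4.1 m (double drainage).
U ≤ 60%: T_v = (π/4)·U² = (π/4)×0.34² = 0.090792.
t = T_v·H_d²/c_v = 0.090792×4.1²/5.3 = 0.288 years.

t ≈ 0.288 years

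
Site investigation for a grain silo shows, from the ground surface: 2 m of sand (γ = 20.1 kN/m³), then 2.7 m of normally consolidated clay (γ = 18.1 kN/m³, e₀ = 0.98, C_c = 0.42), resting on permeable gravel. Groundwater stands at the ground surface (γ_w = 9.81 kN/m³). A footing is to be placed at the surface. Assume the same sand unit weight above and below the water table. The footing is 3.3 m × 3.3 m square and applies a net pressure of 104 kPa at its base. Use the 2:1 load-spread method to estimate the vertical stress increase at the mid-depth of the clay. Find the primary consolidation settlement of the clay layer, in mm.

S_c ≈ 147 mm

Mid-depth of clay below the ground surface: z = 2 + 2.7/2 = 3.35 m.
Total vertical stress at mid-clay: σ_v = 20.1×2 + 18.1×1.35 = 64.635 kPa.
Pore pressure: u = 9.81×(3.35 − 0) = 32.864 kPa.
Initial effective stress: σ'_0 = σ_v − u = 64.635 − 32.864 = 31.771 kPa.
Stress increase at mid-clay by the 2:1 spreading method:
Δσ = qBL/((B+z)(L+z)) = 104×3.3×3.3/((3.3+3.35)(3.3+3.35)) = 25.61 kPa
Final effective stress: σ'_f = σ'_0 + Δσ = 31.771 + 25.61 = 57.381 kPa.
Normally consolidated clay, so the full stress increment lies on the virgin compression line:
S_c = C_c·H/(1+e₀)·log₁₀(σ'_f/σ'_0) = 0.42×2.7/(1+0.98)×log₁₀(57.381/31.771)
    = 0.57273 × 0.25674 = 0.147 m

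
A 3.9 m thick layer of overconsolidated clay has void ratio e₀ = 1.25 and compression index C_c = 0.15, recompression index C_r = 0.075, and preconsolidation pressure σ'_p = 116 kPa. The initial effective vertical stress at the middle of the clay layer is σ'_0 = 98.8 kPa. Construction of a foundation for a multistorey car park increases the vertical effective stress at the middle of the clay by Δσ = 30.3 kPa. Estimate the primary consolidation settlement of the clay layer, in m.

S_c ≈ 0.0211 m

Final effective stress: σ'_f = 98.8 + 30.3 = 129.1 kPa.
σ'_f = 129.1 > σ'_p = 116 kPa, so the stress path crosses the preconsolidation pressure — recompression up to σ'_p, then virgin compression beyond:
S_c = H/(1+e₀)·[C_r·log₁₀(σ'_p/σ'_0) + C_c·log₁₀(σ'_f/σ'_p)]
    = 3.9/2.25 × [0.075×log₁₀(116/98.8) + 0.15×log₁₀(129.1/116)]
    = 1.7333 × [0.0052276 + 0.0069702] = 0.02114 m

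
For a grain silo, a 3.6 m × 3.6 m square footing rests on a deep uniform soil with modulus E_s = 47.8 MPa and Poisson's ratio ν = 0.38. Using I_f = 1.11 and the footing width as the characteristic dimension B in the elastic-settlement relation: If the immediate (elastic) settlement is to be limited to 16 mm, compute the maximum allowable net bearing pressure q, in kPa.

q ≈ 224 kPa

E_s = 47.8 MPa = 47800 kPa.
S_e = q·B·(1−ν²)/E_s · I_f  ⇒  q = S_e·E_s / (B·(1−ν²)·I_f).
q = 0.016 × 47800 / (3.6 × 0.8556 × 1.11) = 223.7 kPa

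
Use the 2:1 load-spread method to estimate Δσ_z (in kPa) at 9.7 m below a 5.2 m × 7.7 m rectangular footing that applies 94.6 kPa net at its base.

By the 2:1 method the load spreads at 1 horizontal : 2 vertical, so at depth z the loaded area has grown by z in each plan dimension:
Δσ = qBL/((B+z)(L+z)) = 94.6×5.2×7.7/((5.2+9.7)(7.7+9.7)) = 14.61 kPa

Δσ_z ≈ 14.6 kPa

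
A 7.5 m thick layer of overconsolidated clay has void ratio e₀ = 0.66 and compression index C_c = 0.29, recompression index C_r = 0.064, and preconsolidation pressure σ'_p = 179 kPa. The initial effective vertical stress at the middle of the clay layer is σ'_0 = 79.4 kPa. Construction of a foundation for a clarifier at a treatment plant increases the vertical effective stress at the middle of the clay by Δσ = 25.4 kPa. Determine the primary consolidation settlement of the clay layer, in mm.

S_c ≈ 34.9 mm

Final effective stress: σ'_f = 79.4 + 25.4 = 104.8 kPa.
σ'_f = 104.8 ≤ σ'_p = 179 kPa, so the clay remains overconsolidated and only the recompression index applies:
S_c = C_r·H/(1+e₀)·log₁₀(σ'_f/σ'_0) = 0.064×7.5/1.66×log₁₀(104.8/79.4)
    = 0.28916 × 0.12054 = 0.03486 m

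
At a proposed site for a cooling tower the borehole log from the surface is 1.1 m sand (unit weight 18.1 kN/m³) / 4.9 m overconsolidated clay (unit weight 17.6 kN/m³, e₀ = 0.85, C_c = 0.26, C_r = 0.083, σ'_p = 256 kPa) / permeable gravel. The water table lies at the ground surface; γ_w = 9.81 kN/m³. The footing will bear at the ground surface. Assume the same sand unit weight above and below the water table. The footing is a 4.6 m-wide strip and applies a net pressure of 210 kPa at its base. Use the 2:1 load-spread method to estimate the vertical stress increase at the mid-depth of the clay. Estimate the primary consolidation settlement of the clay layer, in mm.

S_c ≈ 157 mm

Mid-depth of clay below the ground surface: z = 1.1 + 4.9/2 = 3.55 m.
Total vertical stress at mid-clay: σ_v = 18.1×1.1 + 17.6×2.45 = 63.03 kPa.
Pore pressure: u = 9.81×(3.55 − 0) = 34.825 kPa.
Initial effective stress: σ'_0 = σ_v − u = 63.03 − 34.825 = 28.205 kPa.
Stress increase at mid-clay by the 2:1 spreading method:
Δσ = qB/(B+z) = 210×4.6/(4.6+3.55) = 118.53 kPa
Final effective stress: σ'_f = 28.205 + 118.53 = 146.74 kPa.
σ'_f = 146.74 ≤ σ'_p = 256 kPa, so the clay remains overconsolidated and only the recompression index applies:
S_c = C_r·H/(1+e₀)·log₁₀(σ'_f/σ'_0) = 0.083×4.9/1.85×log₁₀(146.74/28.205)
    = 0.21983 × 0.71622 = 0.1574 m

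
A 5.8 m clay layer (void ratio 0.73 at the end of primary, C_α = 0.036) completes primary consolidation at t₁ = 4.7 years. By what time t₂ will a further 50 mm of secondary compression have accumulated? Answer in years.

t₂ ≈ 12.2 years

S_s = C_α·H/(1+e_p)·log₁₀(t₂/t₁) ⇒ log₁₀(t₂/t₁) = S_s·(1+e_p)/(C_α·H).
log₁₀(t₂/t₁) = 0.05 × (1+0.73) / (0.036×5.8) = 0.4143
t₂ = t₁ × 10^0.4143 = 4.7 × 2.596 = 12.2 years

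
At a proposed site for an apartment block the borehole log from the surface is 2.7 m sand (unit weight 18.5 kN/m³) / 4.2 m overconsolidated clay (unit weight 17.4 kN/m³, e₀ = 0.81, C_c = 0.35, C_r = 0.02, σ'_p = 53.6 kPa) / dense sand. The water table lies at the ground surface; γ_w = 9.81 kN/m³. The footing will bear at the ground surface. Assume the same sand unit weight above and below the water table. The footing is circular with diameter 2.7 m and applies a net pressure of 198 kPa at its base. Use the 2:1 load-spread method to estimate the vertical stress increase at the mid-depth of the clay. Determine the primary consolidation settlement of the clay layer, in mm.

S_c ≈ 74.6 mm

Mid-depth of clay below the ground surface: z = 2.7 + 4.2/2 = 4.8 m.
Total vertical stress at mid-clay: σ_v = 18.5×2.7 + 17.4×2.1 = 86.49 kPa.
Pore pressure: u = 9.81×(4.8 − 0) = 47.088 kPa.
Initial effective stress: σ'_0 = σ_v − u = 86.49 − 47.088 = 39.402 kPa.
Stress increase at mid-clay by the 2:1 spreading method:
Δσ ≈ qD²/(D+z)² = 198×2.7²/(2.7+4.8)² = 25.661 kPa
Final effective stress: σ'_f = 39.402 + 25.661 = 65.063 kPa.
σ'_f = 65.063 > σ'_p = 53.6 kPa, so the stress path crosses the preconsolidation pressure — recompression up to σ'_p, then virgin compression beyond:
S_c = H/(1+e₀)·[C_r·log₁₀(σ'_p/σ'_0) + C_c·log₁₀(σ'_f/σ'_p)]
    = 4.2/1.81 × [0.02×log₁₀(53.6/39.402) + 0.35×log₁₀(65.063/53.6)]
    = 2.3204 × [0.0026729 + 0.029459] = 0.07456 m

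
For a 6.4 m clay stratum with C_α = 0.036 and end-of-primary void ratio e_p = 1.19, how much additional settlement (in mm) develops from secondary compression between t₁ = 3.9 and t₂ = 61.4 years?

Secondary compression: S_s = C_α·H/(1+e_p)·log₁₀(t₂/t₁)
S_s = 0.036×6.4/(1+1.19)×log₁₀(61.4/3.9)
    = 0.1052 × 1.197 = 0.1259 m

S_s ≈ 126 mm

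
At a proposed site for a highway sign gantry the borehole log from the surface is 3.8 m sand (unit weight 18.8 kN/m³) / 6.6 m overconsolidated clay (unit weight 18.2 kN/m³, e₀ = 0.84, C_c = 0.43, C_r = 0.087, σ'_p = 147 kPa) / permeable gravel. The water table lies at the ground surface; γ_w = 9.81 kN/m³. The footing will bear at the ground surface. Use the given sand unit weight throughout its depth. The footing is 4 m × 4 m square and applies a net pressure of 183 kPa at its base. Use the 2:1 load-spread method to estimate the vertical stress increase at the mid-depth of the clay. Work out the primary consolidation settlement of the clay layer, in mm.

Mid-depth of clay below the ground surface: z = 3.8 + 6.6/2 = 7.1 m.
Total vertical stress at mid-clay: σ_v = 18.8×3.8 + 18.2×3.3 = 131.5 kPa.
Pore pressure: u = 9.81×(7.1 − 0) = 69.651 kPa.
Initial effective stress: σ'_0 = σ_v − u = 131.5 − 69.651 = 61.849 kPa.
Stress increase at mid-clay by the 2:1 spreading method:
Δσ = qBL/((B+z)(L+z)) = 183×4×4/((4+7.1)(4+7.1)) = 23.764 kPa
Final effective stress: σ'_f = 61.849 + 23.764 = 85.613 kPa.
σ'_f = 85.613 ≤ σ'_p = 147 kPa, so the clay remains overconsolidated and only the recompression index applies:
S_c = C_r·H/(1+e₀)·log₁₀(σ'_f/σ'_0) = 0.087×6.6/1.84×log₁₀(85.613/61.849)
    = 0.31207 × 0.14121 = 0.04407 m

S_c ≈ 44.1 mm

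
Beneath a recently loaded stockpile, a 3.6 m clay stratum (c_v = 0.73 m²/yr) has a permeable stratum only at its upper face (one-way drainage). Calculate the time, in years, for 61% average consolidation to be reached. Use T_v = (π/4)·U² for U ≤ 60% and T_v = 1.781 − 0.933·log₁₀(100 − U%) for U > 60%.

Drainage path length: H_d = H = 3.6 m (single drainage).
U > 60%: T_v = 1.781 − 0.933·log₁₀(100 − 61) = 0.29654.
t = T_v·H_d²/c_v = 0.29654×3.6²/0.73 = 5.265 years.

t ≈ 5.26 years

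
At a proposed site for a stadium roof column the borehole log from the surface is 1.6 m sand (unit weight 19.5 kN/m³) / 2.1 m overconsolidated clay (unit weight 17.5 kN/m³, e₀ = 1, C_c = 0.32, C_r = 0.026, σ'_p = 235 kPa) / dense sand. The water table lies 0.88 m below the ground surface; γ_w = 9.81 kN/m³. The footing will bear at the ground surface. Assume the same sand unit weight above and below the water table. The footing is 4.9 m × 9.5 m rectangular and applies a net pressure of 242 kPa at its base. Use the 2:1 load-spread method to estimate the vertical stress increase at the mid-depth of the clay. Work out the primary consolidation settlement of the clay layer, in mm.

Mid-depth of clay below the ground surface: z = 1.6 + 2.1/2 = 2.65 m.
Total vertical stress at mid-clay: σ_v = 19.5×1.6 + 17.5×1.05 = 49.575 kPa.
Pore pressure: u = 9.81×(2.65 − 0.88) = 17.364 kPa.
Initial effective stress: σ'_0 = σ_v − u = 49.575 − 17.364 = 32.211 kPa.
Stress increase at mid-clay by the 2:1 spreading method:
Δσ = qBL/((B+z)(L+z)) = 242×4.9×9.5/((4.9+2.65)(9.5+2.65)) = 122.8 kPa
Final effective stress: σ'_f = 32.211 + 122.8 = 155.01 kPa.
σ'_f = 155.01 ≤ σ'_p = 235 kPa, so the clay remains overconsolidated and only the recompression index applies:
S_c = C_r·H/(1+e₀)·log₁₀(σ'_f/σ'_0) = 0.026×2.1/2×log₁₀(155.01/32.211)
    = 0.0273 × 0.68236 = 0.01863 m

S_c ≈ 18.6 mm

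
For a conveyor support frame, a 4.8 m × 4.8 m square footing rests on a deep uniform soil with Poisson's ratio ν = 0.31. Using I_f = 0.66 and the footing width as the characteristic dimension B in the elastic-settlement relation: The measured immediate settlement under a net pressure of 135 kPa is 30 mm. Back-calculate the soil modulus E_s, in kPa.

S_e = q·B·(1−ν²)/E_s · I_f  ⇒  E_s = q·B·(1−ν²)·I_f / S_e.
E_s = 135 × 4.8 × 0.9039 × 0.66 / 0.03 = 12890 kPa

E_s ≈ 12900 kPa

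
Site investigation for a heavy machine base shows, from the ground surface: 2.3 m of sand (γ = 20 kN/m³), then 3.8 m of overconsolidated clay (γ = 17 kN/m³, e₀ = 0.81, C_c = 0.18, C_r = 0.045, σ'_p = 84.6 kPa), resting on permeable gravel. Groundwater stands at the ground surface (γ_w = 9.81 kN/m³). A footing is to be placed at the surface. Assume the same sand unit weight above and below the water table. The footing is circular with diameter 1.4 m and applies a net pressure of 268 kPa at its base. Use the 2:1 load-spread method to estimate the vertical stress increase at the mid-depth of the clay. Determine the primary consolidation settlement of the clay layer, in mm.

Mid-depth of clay below the ground surface: z = 2.3 + 3.8/2 = 4.2 m.
Total vertical stress at mid-clay: σ_v = 20×2.3 + 17×1.9 = 78.3 kPa.
Pore pressure: u = 9.81×(4.2 − 0) = 41.202 kPa.
Initial effective stress: σ'_0 = σ_v − u = 78.3 − 41.202 = 37.098 kPa.
Stress increase at mid-clay by the 2:1 spreading method:
Δσ ≈ qD²/(D+z)² = 268×1.4²/(1.4+4.2)² = 16.75 kPa
Final effective stress: σ'_f = 37.098 + 16.75 = 53.848 kPa.
σ'_f = 53.848 ≤ σ'_p = 84.6 kPa, so the clay remains overconsolidated and only the recompression index applies:
S_c = C_r·H/(1+e₀)·log₁₀(σ'_f/σ'_0) = 0.045×3.8/1.81×log₁₀(53.848/37.098)
    = 0.094473 × 0.16182 = 0.01529 m

S_c ≈ 15.3 mm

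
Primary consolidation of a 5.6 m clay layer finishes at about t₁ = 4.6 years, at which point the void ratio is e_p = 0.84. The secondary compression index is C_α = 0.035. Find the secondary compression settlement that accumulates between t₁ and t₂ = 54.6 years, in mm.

Secondary compression: S_s = C_α·H/(1+e_p)·log₁₀(t₂/t₁)
S_s = 0.035×5.6/(1+0.84)×log₁₀(54.6/4.6)
    = 0.1065 × 1.074 = 0.1145 m

S_s ≈ 114 mm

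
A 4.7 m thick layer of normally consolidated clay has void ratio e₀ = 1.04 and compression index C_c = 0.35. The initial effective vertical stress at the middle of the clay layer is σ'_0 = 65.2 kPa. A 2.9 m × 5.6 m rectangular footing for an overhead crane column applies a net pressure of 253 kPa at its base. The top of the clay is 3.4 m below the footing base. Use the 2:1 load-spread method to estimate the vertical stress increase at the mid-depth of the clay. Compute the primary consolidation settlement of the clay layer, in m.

S_c ≈ 0.174 m

Mid-depth of clay below the footing base: z = 3.4 + 4.7/2 = 5.75 m.
Stress increase at mid-clay by the 2:1 spreading method:
Δσ = qBL/((B+z)(L+z)) = 253×2.9×5.6/((2.9+5.75)(5.6+5.75)) = 41.85 kPa
Final effective stress: σ'_f = σ'_0 + Δσ = 65.2 + 41.85 = 107.05 kPa.
Normally consolidated clay, so the full stress increment lies on the virgin compression line:
S_c = C_c·H/(1+e₀)·log₁₀(σ'_f/σ'_0) = 0.35×4.7/(1+1.04)×log₁₀(107.05/65.2)
    = 0.80637 × 0.21534 = 0.1736 m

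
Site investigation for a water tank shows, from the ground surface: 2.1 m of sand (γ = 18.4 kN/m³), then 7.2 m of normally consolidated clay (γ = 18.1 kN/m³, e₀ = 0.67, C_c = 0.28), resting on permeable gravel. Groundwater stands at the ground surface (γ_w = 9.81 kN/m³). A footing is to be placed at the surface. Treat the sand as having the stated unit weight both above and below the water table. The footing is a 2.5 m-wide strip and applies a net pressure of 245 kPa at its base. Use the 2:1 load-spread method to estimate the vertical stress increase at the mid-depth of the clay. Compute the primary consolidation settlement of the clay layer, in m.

Mid-depth of clay below the ground surface: z = 2.1 + 7.2/2 = 5.7 m.
Total vertical stress at mid-clay: σ_v = 18.4×2.1 + 18.1×3.6 = 103.8 kPa.
Pore pressure: u = 9.81×(5.7 − 0) = 55.917 kPa.
Initial effective stress: σ'_0 = σ_v − u = 103.8 − 55.917 = 47.883 kPa.
Stress increase at mid-clay by the 2:1 spreading method:
Δσ = qB/(B+z) = 245×2.5/(2.5+5.7) = 74.695 kPa
Final effective stress: σ'_f = σ'_0 + Δσ = 47.883 + 74.695 = 122.58 kPa.
Normally consolidated clay, so the full stress increment lies on the virgin compression line:
S_c = C_c·H/(1+e₀)·log₁₀(σ'_f/σ'_0) = 0.28×7.2/(1+0.67)×log₁₀(122.58/47.883)
    = 1.2072 × 0.40824 = 0.4928 m

S_c ≈ 0.493 m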